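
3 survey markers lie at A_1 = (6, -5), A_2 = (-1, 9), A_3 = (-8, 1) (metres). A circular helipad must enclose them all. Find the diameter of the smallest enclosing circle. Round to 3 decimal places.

Side lengths²: A_1A_2² = 245, A_1A_3² = 232, A_2A_3² = 113.
Since A_1A_2² = 245 < 232 + 113 = 345, the triangle is acute, so the smallest enclosing circle is the circumcircle.
Circumcentre = (5/22, 19/22), r² = 16385/242.
Diameter = 2r = 2√(16385/242) ≈ 16.457.

16.457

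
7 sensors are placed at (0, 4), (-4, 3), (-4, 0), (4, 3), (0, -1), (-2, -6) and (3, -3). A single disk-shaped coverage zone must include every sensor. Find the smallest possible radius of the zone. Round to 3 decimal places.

5.540

The minimum enclosing circle is determined by three boundary points: (-4, 3), (4, 3), (-2, -6).
Their circumcentre is (0, -5/6) with r² = 1105/36.
The farthest remaining point (0, 4) is at distance² 841/36 ≤ 1105/36.
r = √(1105/36) ≈ 5.540.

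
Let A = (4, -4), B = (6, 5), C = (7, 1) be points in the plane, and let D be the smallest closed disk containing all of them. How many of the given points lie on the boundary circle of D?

2

Side lengths²: AB² = 85, AC² = 34, BC² = 17.
Since AB² = 85 ≥ 34 + 17 = 51, the angle opposite AB is not acute, so the smallest enclosing circle has AB as diameter.
Centre = midpoint of AB = (5, 0.5), r² = 85/4 = 21.25.
The points at distance exactly r from the centre are A, B — 2 points.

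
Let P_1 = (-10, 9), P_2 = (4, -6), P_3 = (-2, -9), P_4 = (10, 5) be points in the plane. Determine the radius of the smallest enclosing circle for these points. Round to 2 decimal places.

A smallest enclosing disk is always determined by at most three of the input points on its boundary.
The minimum enclosing circle is determined by three boundary points: P_1, P_3, P_4.
Their circumcentre is (-39/41, 92/41) with r² = 214370/1681.
The farthest remaining point P_2 is at distance² 155453/1681 ≤ 214370/1681.
r = √(214370/1681) ≈ 11.29.

11.29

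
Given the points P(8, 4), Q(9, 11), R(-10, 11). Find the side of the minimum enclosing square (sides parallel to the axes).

19

The bounding box has width 19 and height 7.
An axis-aligned square enclosing the set must have side ≥ max(width, height).
So the minimum side is max(19, 7) = 19.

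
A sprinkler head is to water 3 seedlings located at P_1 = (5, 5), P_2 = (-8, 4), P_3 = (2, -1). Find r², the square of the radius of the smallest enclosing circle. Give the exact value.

42.5

Side lengths²: P_1P_2² = 170, P_1P_3² = 45, P_2P_3² = 125.
Since P_1P_2² = 170 ≥ 125 + 45 = 170, the angle opposite P_1P_2 is not acute, so the smallest enclosing circle has P_1P_2 as diameter.
Centre = midpoint of P_1P_2 = (-1.5, 4.5), r² = 170/4 = 42.5.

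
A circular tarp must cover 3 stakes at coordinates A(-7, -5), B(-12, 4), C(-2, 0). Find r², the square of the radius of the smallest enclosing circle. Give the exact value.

1537/49

Side lengths²: AB² = 106, AC² = 50, BC² = 116.
Since BC² = 116 < 106 + 50 = 156, the triangle is acute, so the smallest enclosing circle is the circumcircle.
Circumcentre = (-53/7, 4/7), r² = 1537/49.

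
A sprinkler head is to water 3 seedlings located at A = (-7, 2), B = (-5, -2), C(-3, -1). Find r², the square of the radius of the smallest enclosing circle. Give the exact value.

Side lengths²: AB² = 20, AC² = 25, BC² = 5.
Since AC² = 25 ≥ 20 + 5 = 25, the angle opposite AC is not acute, so the smallest enclosing circle has AC as diameter.
Centre = midpoint of AC = (-5, 0.5), r² = 25/4 = 6.25.

6.25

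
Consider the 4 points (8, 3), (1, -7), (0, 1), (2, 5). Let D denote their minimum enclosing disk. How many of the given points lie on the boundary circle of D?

3

A smallest enclosing disk is always determined by at most three of the input points on its boundary.
The minimum enclosing circle is determined by three boundary points: (8, 3), (1, -7), (2, 5).
Their circumcentre is (243/74, -85/74) with r² = 108025/2738.
The farthest remaining point (0, 1) is at distance² 42165/2738 ≤ 108025/2738.
The points at distance exactly r from the centre are (8, 3), (1, -7), (2, 5) — 3 points.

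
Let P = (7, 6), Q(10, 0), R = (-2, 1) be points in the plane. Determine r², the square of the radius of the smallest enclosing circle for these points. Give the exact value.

Side lengths²: PQ² = 45, PR² = 106, QR² = 145.
Since QR² = 145 < 106 + 45 = 151, the triangle is acute, so the smallest enclosing circle is the circumcircle.
Circumcentre = (185/46, 35/46), r² = 38425/1058.

38425/1058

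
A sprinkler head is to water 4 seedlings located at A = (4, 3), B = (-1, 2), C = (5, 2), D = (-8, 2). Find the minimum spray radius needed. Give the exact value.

The farthest pair is C–D with squared distance 169. The circle on this segment as diameter has centre (-1.5, 2) and r² = 169/4 = 42.25.
Check A: distance² to centre = 31.25 ≤ 42.25, so it lies inside.
All remaining points lie in this disk, and no smaller disk contains both endpoints, so this is the minimum enclosing circle.
r = √(42.25) = 6.5.

6.5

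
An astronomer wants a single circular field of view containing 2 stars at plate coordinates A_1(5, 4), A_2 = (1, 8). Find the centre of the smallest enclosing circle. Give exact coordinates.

The smallest circle enclosing two points has them as diameter endpoints.
Centre = midpoint = (3, 6); r² = |A_1A_2|²/4 = 32/4 = 8.
Centre = (3, 6).

(3, 6)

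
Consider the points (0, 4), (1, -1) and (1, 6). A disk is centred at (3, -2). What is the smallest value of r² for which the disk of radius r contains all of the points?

68

The required radius is the distance from (3, -2) to the farthest point.
Squared distances: 45, 5, 68.
Maximum is 68, attained at (1, 6).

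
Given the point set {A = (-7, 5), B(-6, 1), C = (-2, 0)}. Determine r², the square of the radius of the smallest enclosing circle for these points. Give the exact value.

12.5

Side lengths²: AB² = 17, AC² = 50, BC² = 17.
Since AC² = 50 ≥ 17 + 17 = 34, the angle opposite AC is not acute, so the smallest enclosing circle has AC as diameter.
Centre = midpoint of AC = (-4.5, 2.5), r² = 50/4 = 12.5.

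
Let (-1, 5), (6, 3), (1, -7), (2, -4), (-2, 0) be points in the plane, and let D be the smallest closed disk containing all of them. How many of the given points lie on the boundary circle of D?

By Welzl's lemma the MEC is supported by two points (diametrically opposite) or three points (on a circumcircle).
The minimum enclosing circle is determined by three boundary points: (-1, 5), (6, 3), (1, -7).
Their circumcentre is (1.125, -0.8125) with r² = 38.30078125.
The farthest remaining point (2, -4) is at distance² 10.92578125 ≤ 38.30078125.
The points at distance exactly r from the centre are (-1, 5), (6, 3), (1, -7) — 3 points.

3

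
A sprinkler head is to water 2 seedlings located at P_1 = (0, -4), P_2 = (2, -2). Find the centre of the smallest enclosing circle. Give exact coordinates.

(1, -3)

The smallest circle enclosing two points has them as diameter endpoints.
Centre = midpoint = (1, -3); r² = |P_1P_2|²/4 = 8/4 = 2.
Centre = (1, -3).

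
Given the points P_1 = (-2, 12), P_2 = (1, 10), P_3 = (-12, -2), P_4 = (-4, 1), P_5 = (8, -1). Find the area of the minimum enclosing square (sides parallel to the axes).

The bounding box has width 20 and height 14.
An axis-aligned square enclosing the set must have side ≥ max(width, height).
So the minimum side is max(20, 14) = 20.
Area = 20² = 400.

400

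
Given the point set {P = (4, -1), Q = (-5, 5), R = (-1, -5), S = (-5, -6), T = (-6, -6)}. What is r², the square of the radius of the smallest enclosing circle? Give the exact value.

3965/98

By Welzl's lemma the MEC is supported by two points (diametrically opposite) or three points (on a circumcircle).
The minimum enclosing circle is determined by three boundary points: P, Q, T.
Their circumcentre is (-33/14, -11/14) with r² = 3965/98.
The farthest remaining point S is at distance² 3349/98 ≤ 3965/98.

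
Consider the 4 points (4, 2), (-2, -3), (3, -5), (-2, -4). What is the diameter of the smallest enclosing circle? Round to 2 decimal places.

A smallest enclosing disk is always determined by at most three of the input points on its boundary.
The minimum enclosing circle is determined by three boundary points: (4, 2), (3, -5), (-2, -4).
Their circumcentre is (7/6, -7/6) with r² = 325/18.
The farthest remaining point (-2, -3) is at distance² 241/18 ≤ 325/18.
Diameter = 2r = 2√(325/18) ≈ 8.50.

8.50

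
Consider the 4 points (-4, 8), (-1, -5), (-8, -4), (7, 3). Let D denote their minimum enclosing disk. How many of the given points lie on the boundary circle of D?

The minimum enclosing circle is determined by three boundary points: (-4, 8), (-8, -4), (7, 3).
Their circumcentre is (-33/38, 11/38) with r² = 50005/722.
The farthest remaining point (-1, -5) is at distance² 20213/722 ≤ 50005/722.
The points at distance exactly r from the centre are (-4, 8), (-8, -4), (7, 3) — 3 points.

3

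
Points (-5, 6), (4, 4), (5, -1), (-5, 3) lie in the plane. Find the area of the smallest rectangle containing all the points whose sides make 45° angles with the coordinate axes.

In coordinates u = x + y, v = x − y the rectangle is axis-aligned; the map (x,y)→(u,v) scales areas by 2.
u-values: 1, 8, 4, -2; range = 8 − (-2) = 10.
v-values: -11, 0, 6, -8; range = 6 − (-11) = 17.
Area = (10 × 17) / 2 = 85.

85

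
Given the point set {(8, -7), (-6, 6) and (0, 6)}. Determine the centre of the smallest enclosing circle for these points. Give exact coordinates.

Call the three points A, B, C in the order given.
Side lengths²: AB² = 365, AC² = 233, BC² = 36.
Since AB² = 365 ≥ 233 + 36 = 269, the angle opposite AB is not acute, so the smallest enclosing circle has AB as diameter.
Centre = midpoint of AB = (1, -0.5), r² = 365/4 = 91.25.
Centre = (1, -0.5).

(1, -0.5)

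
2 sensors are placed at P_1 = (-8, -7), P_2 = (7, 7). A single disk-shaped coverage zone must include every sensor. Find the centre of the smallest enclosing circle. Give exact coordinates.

The smallest circle enclosing two points has them as diameter endpoints.
Centre = midpoint = (-0.5, 0); r² = |P_1P_2|²/4 = 421/4 = 105.25.
Centre = (-0.5, 0).

(-0.5, 0)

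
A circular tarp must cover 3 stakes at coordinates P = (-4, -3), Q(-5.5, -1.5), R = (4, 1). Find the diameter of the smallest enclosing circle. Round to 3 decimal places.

Side lengths²: PQ² = 4.5, PR² = 80, QR² = 96.5.
Since QR² = 96.5 ≥ 80 + 4.5 = 84.5, the angle opposite QR is not acute, so the smallest enclosing circle has QR as diameter.
Centre = midpoint of QR = (-0.75, -0.25), r² = 96.5/4 = 24.125.
Diameter = 2r = 2√(24.125) ≈ 9.823.

9.823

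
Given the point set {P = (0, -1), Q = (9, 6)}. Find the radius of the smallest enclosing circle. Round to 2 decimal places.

The smallest circle enclosing two points has them as diameter endpoints.
Centre = midpoint = (4.5, 2.5); r² = |PQ|²/4 = 130/4 = 32.5.
r = √(32.5) ≈ 5.70.

5.70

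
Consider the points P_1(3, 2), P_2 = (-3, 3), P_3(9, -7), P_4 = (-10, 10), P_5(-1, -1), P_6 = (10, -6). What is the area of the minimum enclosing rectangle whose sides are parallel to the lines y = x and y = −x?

126

In coordinates u = x + y, v = x − y the rectangle is axis-aligned; the map (x,y)→(u,v) scales areas by 2.
u-values: 5, 0, 2, 0, -2, 4; range = 5 − (-2) = 7.
v-values: 1, -6, 16, -20, 0, 16; range = 16 − (-20) = 36.
Area = (7 × 36) / 2 = 126.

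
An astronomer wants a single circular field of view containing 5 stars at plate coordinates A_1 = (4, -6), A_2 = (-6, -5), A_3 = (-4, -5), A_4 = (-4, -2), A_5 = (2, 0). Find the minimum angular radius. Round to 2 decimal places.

5.17

By Welzl's lemma the MEC is supported by two points (diametrically opposite) or three points (on a circumcircle).
The minimum enclosing circle is determined by three boundary points: A_1, A_2, A_5.
Their circumcentre is (-51/58, -249/58) with r² = 44945/1682.
The farthest remaining point A_4 is at distance² 25225/1682 ≤ 44945/1682.
r = √(44945/1682) ≈ 5.17.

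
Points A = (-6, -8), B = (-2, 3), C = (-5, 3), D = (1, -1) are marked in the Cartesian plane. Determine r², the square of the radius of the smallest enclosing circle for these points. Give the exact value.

34.25

By Welzl's lemma the MEC is supported by two points (diametrically opposite) or three points (on a circumcircle).
The farthest pair is A–B with squared distance 137. The circle on this segment as diameter has centre (-4, -2.5) and r² = 137/4 = 34.25.
Check C: distance² to centre = 31.25 ≤ 34.25, so it lies inside.
All remaining points lie in this disk, and no smaller disk contains both endpoints, so this is the minimum enclosing circle.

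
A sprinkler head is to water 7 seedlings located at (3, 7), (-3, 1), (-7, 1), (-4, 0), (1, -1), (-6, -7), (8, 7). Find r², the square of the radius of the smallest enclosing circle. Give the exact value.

The minimum enclosing circle of a finite set is fixed by two of the points (as a diameter) or three (as a circumcircle).
The farthest pair is (-6, -7)–(8, 7) with squared distance 392. The circle on this segment as diameter has centre (1, 0) and r² = 392/4 = 98.
Check (3, 7): distance² to centre = 53 ≤ 98, so it lies inside.
All remaining points lie in this disk, and no smaller disk contains both endpoints, so this is the minimum enclosing circle.

98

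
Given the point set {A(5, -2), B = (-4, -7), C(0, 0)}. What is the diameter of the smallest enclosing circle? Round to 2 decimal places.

Side lengths²: AB² = 106, AC² = 29, BC² = 65.
Since AB² = 106 ≥ 65 + 29 = 94, the angle opposite AB is not acute, so the smallest enclosing circle has AB as diameter.
Centre = midpoint of AB = (0.5, -4.5), r² = 106/4 = 26.5.
Diameter = 2r = 2√(26.5) ≈ 10.30.

10.30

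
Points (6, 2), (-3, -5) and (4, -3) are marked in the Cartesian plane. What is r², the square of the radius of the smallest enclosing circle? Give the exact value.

32.5

Call the three points A, B, C in the order given.
Side lengths²: AB² = 130, AC² = 29, BC² = 53.
Since AB² = 130 ≥ 53 + 29 = 82, the angle opposite AB is not acute, so the smallest enclosing circle has AB as diameter.
Centre = midpoint of AB = (1.5, -1.5), r² = 130/4 = 32.5.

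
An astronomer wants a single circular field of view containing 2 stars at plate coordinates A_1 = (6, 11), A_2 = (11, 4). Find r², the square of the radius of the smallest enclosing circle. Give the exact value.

18.5

The smallest circle enclosing two points has them as diameter endpoints.
Centre = midpoint = (8.5, 7.5); r² = |A_1A_2|²/4 = 74/4 = 18.5.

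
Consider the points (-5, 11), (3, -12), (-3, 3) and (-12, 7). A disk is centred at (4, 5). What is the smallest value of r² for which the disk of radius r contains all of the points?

The required radius is the distance from (4, 5) to the farthest point.
Squared distances: 117, 290, 53, 260.
Maximum is 290, attained at (3, -12).

290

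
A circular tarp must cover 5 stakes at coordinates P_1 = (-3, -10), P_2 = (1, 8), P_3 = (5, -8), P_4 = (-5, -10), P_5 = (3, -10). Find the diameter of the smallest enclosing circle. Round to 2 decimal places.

19.09

By Welzl's lemma the MEC is supported by two points (diametrically opposite) or three points (on a circumcircle).
The minimum enclosing circle is determined by three boundary points: P_2, P_4, P_5.
Their circumcentre is (-1, -4/3) with r² = 820/9.
The farthest remaining point P_3 is at distance² 724/9 ≤ 820/9.
Diameter = 2r = 2√(820/9) ≈ 19.09.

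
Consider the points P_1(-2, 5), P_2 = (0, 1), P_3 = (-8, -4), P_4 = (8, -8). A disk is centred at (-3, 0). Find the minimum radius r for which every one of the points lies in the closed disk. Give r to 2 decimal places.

13.60

The required radius is the distance from (-3, 0) to the farthest point.
Squared distances: 26, 10, 41, 185.
Maximum is 185, attained at P_4.
r = √185 ≈ 13.60.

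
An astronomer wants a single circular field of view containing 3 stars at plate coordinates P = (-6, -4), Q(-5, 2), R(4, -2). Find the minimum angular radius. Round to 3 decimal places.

Side lengths²: PQ² = 37, PR² = 104, QR² = 97.
Since PR² = 104 < 97 + 37 = 134, the triangle is acute, so the smallest enclosing circle is the circumcircle.
Circumcentre = (-73/58, -99/58), r² = 46657/1682.
r = √(46657/1682) ≈ 5.267.

5.267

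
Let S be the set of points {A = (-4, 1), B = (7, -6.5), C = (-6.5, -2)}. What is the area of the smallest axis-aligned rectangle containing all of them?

101.25

x ranges over [-6.5, 7], width 13.5.
y ranges over [-6.5, 1], height 7.5.
Area = 13.5 × 7.5 = 101.25.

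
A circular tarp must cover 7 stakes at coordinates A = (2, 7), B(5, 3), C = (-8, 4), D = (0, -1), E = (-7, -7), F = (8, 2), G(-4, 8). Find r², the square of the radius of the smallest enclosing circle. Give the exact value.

The minimum enclosing circle of a finite set is fixed by two of the points (as a diameter) or three (as a circumcircle).
The minimum enclosing circle is determined by three boundary points: E, F, G.
Their circumcentre is (-8/11, -5/11) with r² = 9945/121.
The farthest remaining point C is at distance² 8801/121 ≤ 9945/121.

9945/121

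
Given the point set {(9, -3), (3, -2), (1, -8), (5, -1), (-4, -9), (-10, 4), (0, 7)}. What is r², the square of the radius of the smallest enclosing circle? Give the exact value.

A smallest enclosing disk is always determined by at most three of the input points on its boundary.
The farthest pair is (9, -3)–(-10, 4) with squared distance 410. The circle on this segment as diameter has centre (-0.5, 0.5) and r² = 410/4 = 102.5.
Check (3, -2): distance² to centre = 18.5 ≤ 102.5, so it lies inside.
All remaining points lie in this disk, and no smaller disk contains both endpoints, so this is the minimum enclosing circle.

102.5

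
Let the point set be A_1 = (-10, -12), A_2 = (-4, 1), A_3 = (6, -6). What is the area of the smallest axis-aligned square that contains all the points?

256

The bounding box has width 16 and height 13.
An axis-aligned square enclosing the set must have side ≥ max(width, height).
So the minimum side is max(16, 13) = 16.
Area = 16² = 256.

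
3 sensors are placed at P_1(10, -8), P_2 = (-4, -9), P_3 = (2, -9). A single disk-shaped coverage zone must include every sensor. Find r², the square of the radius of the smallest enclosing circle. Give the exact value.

49.25

Side lengths²: P_1P_2² = 197, P_1P_3² = 65, P_2P_3² = 36.
Since P_1P_2² = 197 ≥ 65 + 36 = 101, the angle opposite P_1P_2 is not acute, so the smallest enclosing circle has P_1P_2 as diameter.
Centre = midpoint of P_1P_2 = (3, -8.5), r² = 197/4 = 49.25.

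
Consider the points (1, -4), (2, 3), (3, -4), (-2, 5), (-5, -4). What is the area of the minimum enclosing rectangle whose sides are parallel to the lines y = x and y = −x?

98

In coordinates u = x + y, v = x − y the rectangle is axis-aligned; the map (x,y)→(u,v) scales areas by 2.
u-values: -3, 5, -1, 3, -9; range = 5 − (-9) = 14.
v-values: 5, -1, 7, -7, -1; range = 7 − (-7) = 14.
Area = (14 × 14) / 2 = 98.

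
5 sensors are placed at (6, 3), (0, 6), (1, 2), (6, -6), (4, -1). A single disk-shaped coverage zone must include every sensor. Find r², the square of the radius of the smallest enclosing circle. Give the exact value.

The farthest pair is (0, 6)–(6, -6) with squared distance 180. The circle on this segment as diameter has centre (3, 0) and r² = 180/4 = 45.
Check (6, 3): distance² to centre = 18 ≤ 45, so it lies inside.
All remaining points lie in this disk, and no smaller disk contains both endpoints, so this is the minimum enclosing circle.

45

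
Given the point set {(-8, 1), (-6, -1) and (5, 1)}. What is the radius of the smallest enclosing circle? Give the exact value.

Call the three points A, B, C in the order given.
Side lengths²: AB² = 8, AC² = 169, BC² = 125.
Since AC² = 169 ≥ 125 + 8 = 133, the angle opposite AC is not acute, so the smallest enclosing circle has AC as diameter.
Centre = midpoint of AC = (-1.5, 1), r² = 169/4 = 42.25.
r = √(42.25) = 6.5.

6.5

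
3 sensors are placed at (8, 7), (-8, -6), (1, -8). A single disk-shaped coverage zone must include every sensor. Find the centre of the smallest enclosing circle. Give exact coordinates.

(0, 0.5)

Call the three points A, B, C in the order given.
Side lengths²: AB² = 425, AC² = 274, BC² = 85.
Since AB² = 425 ≥ 274 + 85 = 359, the angle opposite AB is not acute, so the smallest enclosing circle has AB as diameter.
Centre = midpoint of AB = (0, 0.5), r² = 425/4 = 106.25.
Centre = (0, 0.5).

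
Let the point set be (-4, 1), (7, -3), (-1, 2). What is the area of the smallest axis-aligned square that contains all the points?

121

The bounding box has width 11 and height 5.
An axis-aligned square enclosing the set must have side ≥ max(width, height).
So the minimum side is max(11, 5) = 11.
Area = 11² = 121.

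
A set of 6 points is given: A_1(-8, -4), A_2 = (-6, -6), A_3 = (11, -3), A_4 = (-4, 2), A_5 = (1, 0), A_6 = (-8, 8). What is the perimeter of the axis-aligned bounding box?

66

Width = max x − min x = 11 − (-8) = 19.
Height = max y − min y = 8 − (-6) = 14.
Perimeter = 2(19 + 14) = 66.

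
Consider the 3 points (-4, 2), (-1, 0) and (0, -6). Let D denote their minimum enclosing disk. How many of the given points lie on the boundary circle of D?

2

Call the three points A, B, C in the order given.
Side lengths²: AB² = 13, AC² = 80, BC² = 37.
Since AC² = 80 ≥ 37 + 13 = 50, the angle opposite AC is not acute, so the smallest enclosing circle has AC as diameter.
Centre = midpoint of AC = (-2, -2), r² = 80/4 = 20.
The points at distance exactly r from the centre are (-4, 2), (0, -6) — 2 points.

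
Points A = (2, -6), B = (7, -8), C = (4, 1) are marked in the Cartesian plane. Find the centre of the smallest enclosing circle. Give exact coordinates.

Side lengths²: AB² = 29, AC² = 53, BC² = 90.
Since BC² = 90 ≥ 53 + 29 = 82, the angle opposite BC is not acute, so the smallest enclosing circle has BC as diameter.
Centre = midpoint of BC = (5.5, -3.5), r² = 90/4 = 22.5.
Centre = (5.5, -3.5).

(5.5, -3.5)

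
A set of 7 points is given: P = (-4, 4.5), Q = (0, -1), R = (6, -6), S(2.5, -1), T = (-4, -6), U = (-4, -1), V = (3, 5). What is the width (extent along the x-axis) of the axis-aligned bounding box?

10

max x = 6, min x = -4, so width = 10.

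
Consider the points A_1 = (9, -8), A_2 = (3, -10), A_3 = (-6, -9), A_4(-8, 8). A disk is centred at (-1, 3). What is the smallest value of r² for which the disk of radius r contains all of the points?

221

The required radius is the distance from (-1, 3) to the farthest point.
Squared distances: 221, 185, 169, 74.
Maximum is 221, attained at A_1.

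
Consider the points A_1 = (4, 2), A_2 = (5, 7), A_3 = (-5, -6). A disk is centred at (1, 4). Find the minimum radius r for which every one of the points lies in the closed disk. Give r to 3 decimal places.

The required radius is the distance from (1, 4) to the farthest point.
Squared distances: 13, 25, 136.
Maximum is 136, attained at A_3.
r = √136 ≈ 11.662.

11.662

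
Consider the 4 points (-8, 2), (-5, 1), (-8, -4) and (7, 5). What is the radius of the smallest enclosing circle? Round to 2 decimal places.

8.75

The farthest pair is (-8, -4)–(7, 5) with squared distance 306. The circle on this segment as diameter has centre (-0.5, 0.5) and r² = 306/4 = 76.5.
Check (-8, 2): distance² to centre = 58.5 ≤ 76.5, so it lies inside.
All remaining points lie in this disk, and no smaller disk contains both endpoints, so this is the minimum enclosing circle.
r = √(76.5) ≈ 8.75.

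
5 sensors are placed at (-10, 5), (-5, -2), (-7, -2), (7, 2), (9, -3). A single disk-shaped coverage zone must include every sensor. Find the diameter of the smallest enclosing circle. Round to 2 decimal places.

The minimum enclosing circle of a finite set is fixed by two of the points (as a diameter) or three (as a circumcircle).
The farthest pair is (-10, 5)–(9, -3) with squared distance 425. The circle on this segment as diameter has centre (-0.5, 1) and r² = 425/4 = 106.25.
Check (-5, -2): distance² to centre = 29.25 ≤ 106.25, so it lies inside.
All remaining points lie in this disk, and no smaller disk contains both endpoints, so this is the minimum enclosing circle.
Diameter = 2r = 2√(106.25) ≈ 20.62.

20.62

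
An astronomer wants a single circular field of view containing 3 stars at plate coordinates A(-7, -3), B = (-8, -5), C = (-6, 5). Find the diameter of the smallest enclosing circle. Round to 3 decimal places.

Side lengths²: AB² = 5, AC² = 65, BC² = 104.
Since BC² = 104 ≥ 65 + 5 = 70, the angle opposite BC is not acute, so the smallest enclosing circle has BC as diameter.
Centre = midpoint of BC = (-7, 0), r² = 104/4 = 26.
Diameter = 2r = 2√26 ≈ 10.198.

10.198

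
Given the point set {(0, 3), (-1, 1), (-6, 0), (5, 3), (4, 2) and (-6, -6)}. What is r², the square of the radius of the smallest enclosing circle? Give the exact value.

By Welzl's lemma the MEC is supported by two points (diametrically opposite) or three points (on a circumcircle).
The farthest pair is (5, 3)–(-6, -6) with squared distance 202. The circle on this segment as diameter has centre (-0.5, -1.5) and r² = 202/4 = 50.5.
Check (0, 3): distance² to centre = 20.5 ≤ 50.5, so it lies inside.
All remaining points lie in this disk, and no smaller disk contains both endpoints, so this is the minimum enclosing circle.

50.5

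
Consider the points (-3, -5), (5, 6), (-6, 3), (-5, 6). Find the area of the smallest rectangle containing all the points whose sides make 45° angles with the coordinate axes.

123.5

In coordinates u = x + y, v = x − y the rectangle is axis-aligned; the map (x,y)→(u,v) scales areas by 2.
u-values: -8, 11, -3, 1; range = 11 − (-8) = 19.
v-values: 2, -1, -9, -11; range = 2 − (-11) = 13.
Area = (19 × 13) / 2 = 123.5.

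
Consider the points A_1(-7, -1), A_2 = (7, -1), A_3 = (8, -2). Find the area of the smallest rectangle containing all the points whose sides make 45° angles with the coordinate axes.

112

In coordinates u = x + y, v = x − y the rectangle is axis-aligned; the map (x,y)→(u,v) scales areas by 2.
u-values: -8, 6, 6; range = 6 − (-8) = 14.
v-values: -6, 8, 10; range = 10 − (-6) = 16.
Area = (14 × 16) / 2 = 112.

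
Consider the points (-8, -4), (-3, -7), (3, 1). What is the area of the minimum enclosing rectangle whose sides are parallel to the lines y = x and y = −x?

In coordinates u = x + y, v = x − y the rectangle is axis-aligned; the map (x,y)→(u,v) scales areas by 2.
u-values: -12, -10, 4; range = 4 − (-12) = 16.
v-values: -4, 4, 2; range = 4 − (-4) = 8.
Area = (16 × 8) / 2 = 64.

64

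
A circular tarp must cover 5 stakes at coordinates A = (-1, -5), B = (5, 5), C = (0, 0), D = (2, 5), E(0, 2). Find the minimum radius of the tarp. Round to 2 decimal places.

By Welzl's lemma the MEC is supported by two points (diametrically opposite) or three points (on a circumcircle).
The farthest pair is A–B with squared distance 136. The circle on this segment as diameter has centre (2, 0) and r² = 136/4 = 34.
Check C: distance² to centre = 4 ≤ 34, so it lies inside.
All remaining points lie in this disk, and no smaller disk contains both endpoints, so this is the minimum enclosing circle.
r = √34 ≈ 5.83.

5.83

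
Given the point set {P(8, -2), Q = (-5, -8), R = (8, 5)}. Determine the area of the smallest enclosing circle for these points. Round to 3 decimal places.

265.465

Side lengths²: PQ² = 205, PR² = 49, QR² = 338.
Since QR² = 338 ≥ 205 + 49 = 254, the angle opposite QR is not acute, so the smallest enclosing circle has QR as diameter.
Centre = midpoint of QR = (1.5, -1.5), r² = 338/4 = 84.5.
Area = π·r² = π·84.5 ≈ 265.465.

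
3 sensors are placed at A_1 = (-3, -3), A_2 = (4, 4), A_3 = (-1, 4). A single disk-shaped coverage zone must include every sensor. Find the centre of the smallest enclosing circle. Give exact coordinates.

(0.5, 0.5)

Side lengths²: A_1A_2² = 98, A_1A_3² = 53, A_2A_3² = 25.
Since A_1A_2² = 98 ≥ 53 + 25 = 78, the angle opposite A_1A_2 is not acute, so the smallest enclosing circle has A_1A_2 as diameter.
Centre = midpoint of A_1A_2 = (0.5, 0.5), r² = 98/4 = 24.5.
Centre = (0.5, 0.5).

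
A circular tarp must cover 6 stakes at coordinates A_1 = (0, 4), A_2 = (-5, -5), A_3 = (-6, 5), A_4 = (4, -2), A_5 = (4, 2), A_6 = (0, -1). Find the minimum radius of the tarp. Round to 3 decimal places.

A smallest enclosing disk is always determined by at most three of the input points on its boundary.
The minimum enclosing circle is determined by three boundary points: A_2, A_3, A_4.
Their circumcentre is (-111/62, 23/62) with r² = 75245/1922.
The farthest remaining point A_5 is at distance² 69541/1922 ≤ 75245/1922.
r = √(75245/1922) ≈ 6.257.

6.257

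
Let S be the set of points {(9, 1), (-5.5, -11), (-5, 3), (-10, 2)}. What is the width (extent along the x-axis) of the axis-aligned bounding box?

19

max x = 9, min x = -10, so width = 19.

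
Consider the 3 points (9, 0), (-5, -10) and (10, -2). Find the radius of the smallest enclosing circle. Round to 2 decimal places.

Call the three points A, B, C in the order given.
Side lengths²: AB² = 296, AC² = 5, BC² = 289.
Since AB² = 296 ≥ 289 + 5 = 294, the angle opposite AB is not acute, so the smallest enclosing circle has AB as diameter.
Centre = midpoint of AB = (2, -5), r² = 296/4 = 74.
r = √74 ≈ 8.60.

8.60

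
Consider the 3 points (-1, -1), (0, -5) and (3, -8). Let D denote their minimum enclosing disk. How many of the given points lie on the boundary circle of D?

Call the three points A, B, C in the order given.
Side lengths²: AB² = 17, AC² = 65, BC² = 18.
Since AC² = 65 ≥ 18 + 17 = 35, the angle opposite AC is not acute, so the smallest enclosing circle has AC as diameter.
Centre = midpoint of AC = (1, -4.5), r² = 65/4 = 16.25.
The points at distance exactly r from the centre are (-1, -1), (3, -8) — 2 points.

2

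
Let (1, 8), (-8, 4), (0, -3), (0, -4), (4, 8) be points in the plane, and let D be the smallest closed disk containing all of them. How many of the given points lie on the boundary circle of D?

A smallest enclosing disk is always determined by at most three of the input points on its boundary.
The minimum enclosing circle is determined by three boundary points: (-8, 4), (0, -4), (4, 8).
Their circumcentre is (-1, 3) with r² = 50.
The farthest remaining point (0, -3) is at distance² 37 ≤ 50.
The points at distance exactly r from the centre are (-8, 4), (0, -4), (4, 8) — 3 points.

3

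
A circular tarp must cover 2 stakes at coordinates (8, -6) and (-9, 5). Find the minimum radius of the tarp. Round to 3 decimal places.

The smallest circle enclosing two points has them as diameter endpoints.
Centre = midpoint = (-0.5, -0.5); r² = |(8, -6)−(-9, 5)|²/4 = 410/4 = 102.5.
r = √(102.5) ≈ 10.124.

10.124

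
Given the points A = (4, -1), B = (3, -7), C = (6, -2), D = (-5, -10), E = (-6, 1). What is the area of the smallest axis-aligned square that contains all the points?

144

The bounding box has width 12 and height 11.
An axis-aligned square enclosing the set must have side ≥ max(width, height).
So the minimum side is max(12, 11) = 12.
Area = 12² = 144.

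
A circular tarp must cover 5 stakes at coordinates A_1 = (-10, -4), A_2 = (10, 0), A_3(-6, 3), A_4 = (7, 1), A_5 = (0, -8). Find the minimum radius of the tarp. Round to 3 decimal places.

The farthest pair is A_1–A_2 with squared distance 416. The circle on this segment as diameter has centre (0, -2) and r² = 416/4 = 104.
Check A_3: distance² to centre = 61 ≤ 104, so it lies inside.
All remaining points lie in this disk, and no smaller disk contains both endpoints, so this is the minimum enclosing circle.
r = √104 ≈ 10.198.

10.198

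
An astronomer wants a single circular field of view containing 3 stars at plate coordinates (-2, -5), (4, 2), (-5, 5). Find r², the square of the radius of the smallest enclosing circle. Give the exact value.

Call the three points A, B, C in the order given.
Side lengths²: AB² = 85, AC² = 109, BC² = 90.
Since AC² = 109 < 90 + 85 = 175, the triangle is acute, so the smallest enclosing circle is the circumcircle.
Circumcentre = (-79/54, 11/18), r² = 46325/1458.

46325/1458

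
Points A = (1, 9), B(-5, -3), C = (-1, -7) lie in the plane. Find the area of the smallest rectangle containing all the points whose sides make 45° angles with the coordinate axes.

126

In coordinates u = x + y, v = x − y the rectangle is axis-aligned; the map (x,y)→(u,v) scales areas by 2.
u-values: 10, -8, -8; range = 10 − (-8) = 18.
v-values: -8, -2, 6; range = 6 − (-8) = 14.
Area = (18 × 14) / 2 = 126.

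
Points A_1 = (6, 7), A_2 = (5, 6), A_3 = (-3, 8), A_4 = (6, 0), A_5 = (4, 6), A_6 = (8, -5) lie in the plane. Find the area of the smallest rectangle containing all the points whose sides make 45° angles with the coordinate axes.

In coordinates u = x + y, v = x − y the rectangle is axis-aligned; the map (x,y)→(u,v) scales areas by 2.
u-values: 13, 11, 5, 6, 10, 3; range = 13 − 3 = 10.
v-values: -1, -1, -11, 6, -2, 13; range = 13 − (-11) = 24.
Area = (10 × 24) / 2 = 120.

120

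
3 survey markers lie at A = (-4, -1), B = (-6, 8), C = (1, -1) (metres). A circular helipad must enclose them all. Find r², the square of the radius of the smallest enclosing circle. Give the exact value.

Side lengths²: AB² = 85, AC² = 25, BC² = 130.
Since BC² = 130 ≥ 85 + 25 = 110, the angle opposite BC is not acute, so the smallest enclosing circle has BC as diameter.
Centre = midpoint of BC = (-2.5, 3.5), r² = 130/4 = 32.5.

32.5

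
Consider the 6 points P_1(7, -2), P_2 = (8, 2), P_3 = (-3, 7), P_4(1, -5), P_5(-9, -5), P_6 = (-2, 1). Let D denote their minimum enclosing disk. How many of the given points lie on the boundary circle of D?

The minimum enclosing circle of a finite set is fixed by two of the points (as a diameter) or three (as a circumcircle).
The farthest pair is P_2–P_5 with squared distance 338. The circle on this segment as diameter has centre (-0.5, -1.5) and r² = 338/4 = 84.5.
Check P_1: distance² to centre = 56.5 ≤ 84.5, so it lies inside.
All remaining points lie in this disk, and no smaller disk contains both endpoints, so this is the minimum enclosing circle.
The points at distance exactly r from the centre are P_2, P_5 — 2 points.

2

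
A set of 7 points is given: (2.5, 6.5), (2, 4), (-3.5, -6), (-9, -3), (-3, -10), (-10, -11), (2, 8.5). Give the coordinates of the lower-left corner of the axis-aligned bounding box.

x-range [-10, 2.5], y-range [-11, 8.5].
The lower-left corner is (-10, -11).

(-10, -11)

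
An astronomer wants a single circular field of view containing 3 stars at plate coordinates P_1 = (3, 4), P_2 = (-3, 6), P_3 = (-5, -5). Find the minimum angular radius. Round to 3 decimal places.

6.082

Side lengths²: P_1P_2² = 40, P_1P_3² = 145, P_2P_3² = 125.
Since P_1P_3² = 145 < 125 + 40 = 165, the triangle is acute, so the smallest enclosing circle is the circumcircle.
Circumcentre = (-23/14, 1/14), r² = 3625/98.
r = √(3625/98) ≈ 6.082.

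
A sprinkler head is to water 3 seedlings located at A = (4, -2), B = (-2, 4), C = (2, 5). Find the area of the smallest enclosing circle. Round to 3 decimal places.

Side lengths²: AB² = 72, AC² = 53, BC² = 17.
Since AB² = 72 ≥ 53 + 17 = 70, the angle opposite AB is not acute, so the smallest enclosing circle has AB as diameter.
Centre = midpoint of AB = (1, 1), r² = 72/4 = 18.
Area = π·r² = π·18 ≈ 56.549.

56.549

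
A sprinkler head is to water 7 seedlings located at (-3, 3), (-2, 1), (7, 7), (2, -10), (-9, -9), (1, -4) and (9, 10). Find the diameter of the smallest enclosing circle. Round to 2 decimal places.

26.17

A smallest enclosing disk is always determined by at most three of the input points on its boundary.
The farthest pair is (-9, -9)–(9, 10) with squared distance 685. The circle on this segment as diameter has centre (0, 0.5) and r² = 685/4 = 171.25.
Check (-3, 3): distance² to centre = 15.25 ≤ 171.25, so it lies inside.
All remaining points lie in this disk, and no smaller disk contains both endpoints, so this is the minimum enclosing circle.
Diameter = 2r = 2√(171.25) ≈ 26.17.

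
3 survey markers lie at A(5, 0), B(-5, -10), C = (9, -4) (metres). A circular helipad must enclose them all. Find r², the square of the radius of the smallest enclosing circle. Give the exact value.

Side lengths²: AB² = 200, AC² = 32, BC² = 232.
Since BC² = 232 ≥ 200 + 32 = 232, the angle opposite BC is not acute, so the smallest enclosing circle has BC as diameter.
Centre = midpoint of BC = (2, -7), r² = 232/4 = 58.

58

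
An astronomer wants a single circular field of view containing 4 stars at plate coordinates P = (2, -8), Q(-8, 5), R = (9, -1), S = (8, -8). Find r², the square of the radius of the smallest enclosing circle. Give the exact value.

By Welzl's lemma the MEC is supported by two points (diametrically opposite) or three points (on a circumcircle).
The farthest pair is Q–S with squared distance 425. The circle on this segment as diameter has centre (0, -1.5) and r² = 425/4 = 106.25.
Check P: distance² to centre = 46.25 ≤ 106.25, so it lies inside.
All remaining points lie in this disk, and no smaller disk contains both endpoints, so this is the minimum enclosing circle.

106.25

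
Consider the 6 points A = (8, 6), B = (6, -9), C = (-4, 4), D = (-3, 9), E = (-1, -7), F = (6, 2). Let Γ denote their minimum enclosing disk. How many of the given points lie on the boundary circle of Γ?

2

By Welzl's lemma the MEC is supported by two points (diametrically opposite) or three points (on a circumcircle).
The farthest pair is B–D with squared distance 405. The circle on this segment as diameter has centre (1.5, 0) and r² = 405/4 = 101.25.
Check A: distance² to centre = 78.25 ≤ 101.25, so it lies inside.
All remaining points lie in this disk, and no smaller disk contains both endpoints, so this is the minimum enclosing circle.
The points at distance exactly r from the centre are B, D — 2 points.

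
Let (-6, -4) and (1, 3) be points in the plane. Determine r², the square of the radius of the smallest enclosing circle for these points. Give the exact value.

24.5

The smallest circle enclosing two points has them as diameter endpoints.
Centre = midpoint = (-2.5, -0.5); r² = |(-6, -4)−(1, 3)|²/4 = 98/4 = 24.5.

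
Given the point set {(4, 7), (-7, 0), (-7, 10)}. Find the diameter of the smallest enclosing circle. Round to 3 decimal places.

Call the three points A, B, C in the order given.
Side lengths²: AB² = 170, AC² = 130, BC² = 100.
Since AB² = 170 < 130 + 100 = 230, the triangle is acute, so the smallest enclosing circle is the circumcircle.
Circumcentre = (-27/11, 5), r² = 5525/121.
Diameter = 2r = 2√(5525/121) ≈ 13.515.

13.515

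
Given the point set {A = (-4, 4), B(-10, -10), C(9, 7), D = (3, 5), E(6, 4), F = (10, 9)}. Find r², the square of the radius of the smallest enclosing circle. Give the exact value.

190.25

By Welzl's lemma the MEC is supported by two points (diametrically opposite) or three points (on a circumcircle).
The farthest pair is B–F with squared distance 761. The circle on this segment as diameter has centre (0, -0.5) and r² = 761/4 = 190.25.
Check A: distance² to centre = 36.25 ≤ 190.25, so it lies inside.
All remaining points lie in this disk, and no smaller disk contains both endpoints, so this is the minimum enclosing circle.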